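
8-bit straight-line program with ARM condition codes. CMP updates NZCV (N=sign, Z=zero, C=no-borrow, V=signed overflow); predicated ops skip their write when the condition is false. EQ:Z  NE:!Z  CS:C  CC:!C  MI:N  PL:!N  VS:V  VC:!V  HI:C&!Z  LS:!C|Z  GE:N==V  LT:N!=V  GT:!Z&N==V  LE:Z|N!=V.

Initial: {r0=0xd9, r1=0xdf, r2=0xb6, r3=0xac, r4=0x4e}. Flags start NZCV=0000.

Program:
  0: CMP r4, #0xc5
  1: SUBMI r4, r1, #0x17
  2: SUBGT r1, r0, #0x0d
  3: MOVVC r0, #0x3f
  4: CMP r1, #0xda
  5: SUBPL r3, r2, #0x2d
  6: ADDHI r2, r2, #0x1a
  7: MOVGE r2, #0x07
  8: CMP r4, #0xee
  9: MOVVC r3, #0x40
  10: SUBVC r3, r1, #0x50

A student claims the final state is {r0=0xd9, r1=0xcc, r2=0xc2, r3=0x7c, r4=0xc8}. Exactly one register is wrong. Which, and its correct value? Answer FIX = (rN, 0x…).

FIX = (r2, 0xb6)

0: ✓ CMP  NZCV=1001
1: ✓ SUBMI  r4←0xc8
2: ✓ SUBGT  r1←0xcc
3: · MOVVC
4: ✓ CMP  NZCV=1000
5: · SUBPL
6: · ADDHI
7: · MOVGE
8: ✓ CMP  NZCV=1000
9: ✓ MOVVC  r3←0x40
10: ✓ SUBVC  r3←0x7c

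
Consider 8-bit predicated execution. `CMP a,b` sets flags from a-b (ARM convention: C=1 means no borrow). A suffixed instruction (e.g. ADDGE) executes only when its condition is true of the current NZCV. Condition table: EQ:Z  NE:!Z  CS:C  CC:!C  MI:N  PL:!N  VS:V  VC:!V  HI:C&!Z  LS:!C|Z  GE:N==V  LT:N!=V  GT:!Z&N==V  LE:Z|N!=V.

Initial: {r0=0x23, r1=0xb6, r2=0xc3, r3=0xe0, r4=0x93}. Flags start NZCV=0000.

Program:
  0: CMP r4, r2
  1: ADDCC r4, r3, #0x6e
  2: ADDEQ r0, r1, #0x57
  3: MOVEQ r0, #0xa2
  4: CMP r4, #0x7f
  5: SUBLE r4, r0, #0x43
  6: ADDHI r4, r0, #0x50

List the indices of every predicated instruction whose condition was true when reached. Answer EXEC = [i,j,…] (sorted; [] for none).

0: ✓ CMP  NZCV=1000
1: ✓ ADDCC  r4←0x4e
2: · ADDEQ
3: · MOVEQ
4: ✓ CMP  NZCV=1000
5: ✓ SUBLE  r4←0xe0
6: · ADDHI

EXEC = [1,5]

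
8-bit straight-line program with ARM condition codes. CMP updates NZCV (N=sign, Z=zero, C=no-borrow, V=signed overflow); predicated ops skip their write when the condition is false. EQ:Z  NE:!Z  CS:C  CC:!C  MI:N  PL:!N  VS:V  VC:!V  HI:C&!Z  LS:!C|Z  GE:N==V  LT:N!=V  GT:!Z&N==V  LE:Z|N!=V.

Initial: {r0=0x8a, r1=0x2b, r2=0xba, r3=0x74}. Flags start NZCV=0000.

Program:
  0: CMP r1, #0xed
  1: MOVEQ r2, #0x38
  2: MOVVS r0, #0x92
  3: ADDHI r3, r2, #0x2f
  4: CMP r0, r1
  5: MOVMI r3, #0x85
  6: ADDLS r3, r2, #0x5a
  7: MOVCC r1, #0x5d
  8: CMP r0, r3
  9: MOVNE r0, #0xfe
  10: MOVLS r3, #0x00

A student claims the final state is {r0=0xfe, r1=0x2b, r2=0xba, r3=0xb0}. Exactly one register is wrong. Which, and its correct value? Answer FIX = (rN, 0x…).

[0] flags=0000 → (cmp)
[1] flags=0000 EQ?F → skip
[2] flags=0000 VS?F → skip
[3] flags=0000 HI?F → skip
[4] flags=0011 → (cmp)
[5] flags=0011 MI?F → skip
[6] flags=0011 LS?F → skip
[7] flags=0011 CC?F → skip
[8] flags=0011 → (cmp)
[9] flags=0011 NE?T → r0=0xfe
[10] flags=0011 LS?F → skip

FIX = (r3, 0x74)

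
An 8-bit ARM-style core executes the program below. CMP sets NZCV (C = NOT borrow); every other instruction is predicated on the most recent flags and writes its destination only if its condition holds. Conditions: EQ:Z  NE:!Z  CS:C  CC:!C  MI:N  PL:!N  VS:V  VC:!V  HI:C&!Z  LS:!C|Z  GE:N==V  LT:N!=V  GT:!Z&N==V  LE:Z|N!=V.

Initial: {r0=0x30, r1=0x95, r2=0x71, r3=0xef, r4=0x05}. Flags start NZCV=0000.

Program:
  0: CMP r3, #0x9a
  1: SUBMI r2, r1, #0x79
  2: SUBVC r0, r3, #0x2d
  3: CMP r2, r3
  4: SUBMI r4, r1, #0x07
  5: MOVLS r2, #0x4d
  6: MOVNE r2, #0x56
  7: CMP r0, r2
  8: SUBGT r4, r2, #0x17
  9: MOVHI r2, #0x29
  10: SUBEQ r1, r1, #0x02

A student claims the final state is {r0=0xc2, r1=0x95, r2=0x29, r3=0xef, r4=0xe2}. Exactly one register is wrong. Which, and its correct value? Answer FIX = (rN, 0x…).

FIX = (r4, 0x8e)

0: ✓ CMP  NZCV=0010
1: · SUBMI
2: ✓ SUBVC  r0←0xc2
3: ✓ CMP  NZCV=1001
4: ✓ SUBMI  r4←0x8e
5: ✓ MOVLS  r2←0x4d
6: ✓ MOVNE  r2←0x56
7: ✓ CMP  NZCV=0011
8: · SUBGT
9: ✓ MOVHI  r2←0x29
10: · SUBEQ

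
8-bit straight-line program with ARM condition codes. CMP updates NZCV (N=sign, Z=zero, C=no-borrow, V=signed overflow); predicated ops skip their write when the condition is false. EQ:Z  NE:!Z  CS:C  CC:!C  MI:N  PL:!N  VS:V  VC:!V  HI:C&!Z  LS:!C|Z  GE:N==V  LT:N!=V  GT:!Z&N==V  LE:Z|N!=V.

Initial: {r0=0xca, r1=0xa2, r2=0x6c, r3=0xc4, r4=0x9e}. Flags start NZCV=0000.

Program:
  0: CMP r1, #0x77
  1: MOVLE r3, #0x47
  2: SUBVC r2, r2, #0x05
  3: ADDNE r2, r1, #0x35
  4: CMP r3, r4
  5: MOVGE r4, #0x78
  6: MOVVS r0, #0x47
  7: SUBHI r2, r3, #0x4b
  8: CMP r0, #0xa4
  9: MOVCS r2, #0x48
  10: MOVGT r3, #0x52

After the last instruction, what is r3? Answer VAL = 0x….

VAL = 0x52

0: ✓ CMP  NZCV=0011
1: ✓ MOVLE  r3←0x47
2: · SUBVC
3: ✓ ADDNE  r2←0xd7
4: ✓ CMP  NZCV=1001
5: ✓ MOVGE  r4←0x78
6: ✓ MOVVS  r0←0x47
7: · SUBHI
8: ✓ CMP  NZCV=1001
9: · MOVCS
10: ✓ MOVGT  r3←0x52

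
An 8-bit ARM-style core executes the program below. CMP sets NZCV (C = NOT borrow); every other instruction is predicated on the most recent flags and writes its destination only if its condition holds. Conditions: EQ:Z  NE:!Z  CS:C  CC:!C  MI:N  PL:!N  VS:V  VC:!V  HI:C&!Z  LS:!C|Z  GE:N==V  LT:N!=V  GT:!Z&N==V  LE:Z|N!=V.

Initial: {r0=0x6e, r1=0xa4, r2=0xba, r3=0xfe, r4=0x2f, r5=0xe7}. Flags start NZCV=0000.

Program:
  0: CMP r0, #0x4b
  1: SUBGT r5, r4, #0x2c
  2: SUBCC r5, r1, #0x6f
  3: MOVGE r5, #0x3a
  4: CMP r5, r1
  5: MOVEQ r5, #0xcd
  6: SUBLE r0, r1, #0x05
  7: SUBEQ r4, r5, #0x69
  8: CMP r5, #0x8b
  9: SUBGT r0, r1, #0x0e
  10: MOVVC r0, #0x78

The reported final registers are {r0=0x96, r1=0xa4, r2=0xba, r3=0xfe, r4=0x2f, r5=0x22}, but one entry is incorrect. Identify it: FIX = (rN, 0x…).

FIX = (r5, 0x3a)

0: ✓ CMP  NZCV=0010
1: ✓ SUBGT  r5←0x03
2: · SUBCC
3: ✓ MOVGE  r5←0x3a
4: ✓ CMP  NZCV=1001
5: · MOVEQ
6: · SUBLE
7: · SUBEQ
8: ✓ CMP  NZCV=1001
9: ✓ SUBGT  r0←0x96
10: · MOVVC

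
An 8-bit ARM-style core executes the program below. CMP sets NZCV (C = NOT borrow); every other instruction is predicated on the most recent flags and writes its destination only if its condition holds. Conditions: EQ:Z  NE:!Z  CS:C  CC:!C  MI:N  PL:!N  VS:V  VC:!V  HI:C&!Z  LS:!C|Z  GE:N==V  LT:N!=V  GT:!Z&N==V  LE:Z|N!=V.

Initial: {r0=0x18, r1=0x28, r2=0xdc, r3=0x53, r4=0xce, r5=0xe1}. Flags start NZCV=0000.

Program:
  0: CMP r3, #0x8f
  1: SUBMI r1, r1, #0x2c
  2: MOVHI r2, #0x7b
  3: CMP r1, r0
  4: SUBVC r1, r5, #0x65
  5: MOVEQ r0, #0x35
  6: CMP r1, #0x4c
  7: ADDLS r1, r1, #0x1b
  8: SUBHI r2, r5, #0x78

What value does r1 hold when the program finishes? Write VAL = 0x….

VAL = 0x7c

[0] flags=1001 → (cmp)
[1] flags=1001 MI?T → r1=0xfc
[2] flags=1001 HI?F → skip
[3] flags=1010 → (cmp)
[4] flags=1010 VC?T → r1=0x7c
[5] flags=1010 EQ?F → skip
[6] flags=0010 → (cmp)
[7] flags=0010 LS?F → skip
[8] flags=0010 HI?T → r2=0x69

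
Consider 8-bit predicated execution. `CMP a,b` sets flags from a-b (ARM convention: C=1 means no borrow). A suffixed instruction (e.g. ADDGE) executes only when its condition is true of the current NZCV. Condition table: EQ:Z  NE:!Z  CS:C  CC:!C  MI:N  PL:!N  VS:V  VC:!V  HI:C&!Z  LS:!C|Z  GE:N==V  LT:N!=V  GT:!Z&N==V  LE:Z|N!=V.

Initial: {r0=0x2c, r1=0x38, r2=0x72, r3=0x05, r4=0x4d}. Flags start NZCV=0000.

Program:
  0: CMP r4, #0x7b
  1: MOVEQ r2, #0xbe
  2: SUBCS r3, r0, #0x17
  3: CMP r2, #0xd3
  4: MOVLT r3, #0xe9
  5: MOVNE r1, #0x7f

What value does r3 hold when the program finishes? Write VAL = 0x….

[0] flags=1000 → (cmp)
[1] flags=1000 EQ?F → skip
[2] flags=1000 CS?F → skip
[3] flags=1001 → (cmp)
[4] flags=1001 LT?F → skip
[5] flags=1001 NE?T → r1=0x7f

VAL = 0x05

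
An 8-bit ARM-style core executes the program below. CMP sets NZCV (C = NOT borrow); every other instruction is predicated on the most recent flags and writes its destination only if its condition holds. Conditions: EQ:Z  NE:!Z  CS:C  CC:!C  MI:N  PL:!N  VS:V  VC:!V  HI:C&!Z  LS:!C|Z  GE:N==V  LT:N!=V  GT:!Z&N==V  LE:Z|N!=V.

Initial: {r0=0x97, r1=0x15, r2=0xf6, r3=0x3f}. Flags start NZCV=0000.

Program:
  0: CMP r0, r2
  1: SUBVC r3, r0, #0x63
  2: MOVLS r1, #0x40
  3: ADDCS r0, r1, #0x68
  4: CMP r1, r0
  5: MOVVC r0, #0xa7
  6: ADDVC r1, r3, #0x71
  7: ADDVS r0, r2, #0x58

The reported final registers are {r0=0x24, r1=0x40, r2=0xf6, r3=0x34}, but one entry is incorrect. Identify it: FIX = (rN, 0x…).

FIX = (r0, 0x4e)

[0] flags=1000 → (cmp)
[1] flags=1000 VC?T → r3=0x34
[2] flags=1000 LS?T → r1=0x40
[3] flags=1000 CS?F → skip
[4] flags=1001 → (cmp)
[5] flags=1001 VC?F → skip
[6] flags=1001 VC?F → skip
[7] flags=1001 VS?T → r0=0x4e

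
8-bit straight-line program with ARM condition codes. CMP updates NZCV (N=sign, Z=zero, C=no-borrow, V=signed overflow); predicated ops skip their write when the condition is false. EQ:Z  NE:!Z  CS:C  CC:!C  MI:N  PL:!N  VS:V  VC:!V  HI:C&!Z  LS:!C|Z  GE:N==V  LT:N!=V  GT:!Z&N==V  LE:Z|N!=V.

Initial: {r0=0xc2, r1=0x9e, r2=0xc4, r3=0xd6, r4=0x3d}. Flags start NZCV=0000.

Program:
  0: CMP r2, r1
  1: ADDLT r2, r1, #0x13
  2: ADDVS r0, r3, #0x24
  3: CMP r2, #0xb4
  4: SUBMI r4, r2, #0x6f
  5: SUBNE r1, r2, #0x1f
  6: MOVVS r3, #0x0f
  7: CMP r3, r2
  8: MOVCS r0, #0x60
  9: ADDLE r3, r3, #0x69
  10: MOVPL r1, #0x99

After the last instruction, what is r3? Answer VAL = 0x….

[0] flags=0010 → (cmp)
[1] flags=0010 LT?F → skip
[2] flags=0010 VS?F → skip
[3] flags=0010 → (cmp)
[4] flags=0010 MI?F → skip
[5] flags=0010 NE?T → r1=0xa5
[6] flags=0010 VS?F → skip
[7] flags=0010 → (cmp)
[8] flags=0010 CS?T → r0=0x60
[9] flags=0010 LE?F → skip
[10] flags=0010 PL?T → r1=0x99

VAL = 0xd6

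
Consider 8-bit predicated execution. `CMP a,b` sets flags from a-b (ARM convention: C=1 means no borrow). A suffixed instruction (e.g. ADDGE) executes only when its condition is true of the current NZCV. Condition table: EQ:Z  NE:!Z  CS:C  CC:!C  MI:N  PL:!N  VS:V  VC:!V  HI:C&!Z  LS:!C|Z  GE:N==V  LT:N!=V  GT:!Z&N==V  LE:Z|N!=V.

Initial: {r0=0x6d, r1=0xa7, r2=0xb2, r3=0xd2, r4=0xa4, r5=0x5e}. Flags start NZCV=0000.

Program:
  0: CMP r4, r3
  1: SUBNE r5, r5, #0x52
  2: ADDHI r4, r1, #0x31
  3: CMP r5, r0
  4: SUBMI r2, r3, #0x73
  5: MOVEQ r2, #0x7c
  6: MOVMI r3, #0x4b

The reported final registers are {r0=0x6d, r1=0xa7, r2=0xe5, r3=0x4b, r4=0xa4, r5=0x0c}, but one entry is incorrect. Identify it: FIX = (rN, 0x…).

FIX = (r2, 0x5f)

[0] flags=1000 → (cmp)
[1] flags=1000 NE?T → r5=0x0c
[2] flags=1000 HI?F → skip
[3] flags=1000 → (cmp)
[4] flags=1000 MI?T → r2=0x5f
[5] flags=1000 EQ?F → skip
[6] flags=1000 MI?T → r3=0x4b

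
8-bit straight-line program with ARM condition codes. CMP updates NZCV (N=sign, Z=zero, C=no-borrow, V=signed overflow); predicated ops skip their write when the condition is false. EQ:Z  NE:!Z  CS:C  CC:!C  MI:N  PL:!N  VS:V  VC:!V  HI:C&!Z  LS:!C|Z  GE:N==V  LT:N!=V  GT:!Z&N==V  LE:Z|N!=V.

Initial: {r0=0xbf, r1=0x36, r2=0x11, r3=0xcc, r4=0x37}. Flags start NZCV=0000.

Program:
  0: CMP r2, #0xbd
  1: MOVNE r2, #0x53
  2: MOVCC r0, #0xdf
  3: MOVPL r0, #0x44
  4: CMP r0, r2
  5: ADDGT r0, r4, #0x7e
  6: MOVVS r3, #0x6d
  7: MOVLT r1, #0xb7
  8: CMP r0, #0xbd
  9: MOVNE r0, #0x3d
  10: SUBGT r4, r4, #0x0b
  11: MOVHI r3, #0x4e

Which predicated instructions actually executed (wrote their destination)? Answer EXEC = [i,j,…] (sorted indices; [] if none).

[0] flags=0000 → (cmp)
[1] flags=0000 NE?T → r2=0x53
[2] flags=0000 CC?T → r0=0xdf
[3] flags=0000 PL?T → r0=0x44
[4] flags=1000 → (cmp)
[5] flags=1000 GT?F → skip
[6] flags=1000 VS?F → skip
[7] flags=1000 LT?T → r1=0xb7
[8] flags=1001 → (cmp)
[9] flags=1001 NE?T → r0=0x3d
[10] flags=1001 GT?T → r4=0x2c
[11] flags=1001 HI?F → skip

EXEC = [1,2,3,7,9,10]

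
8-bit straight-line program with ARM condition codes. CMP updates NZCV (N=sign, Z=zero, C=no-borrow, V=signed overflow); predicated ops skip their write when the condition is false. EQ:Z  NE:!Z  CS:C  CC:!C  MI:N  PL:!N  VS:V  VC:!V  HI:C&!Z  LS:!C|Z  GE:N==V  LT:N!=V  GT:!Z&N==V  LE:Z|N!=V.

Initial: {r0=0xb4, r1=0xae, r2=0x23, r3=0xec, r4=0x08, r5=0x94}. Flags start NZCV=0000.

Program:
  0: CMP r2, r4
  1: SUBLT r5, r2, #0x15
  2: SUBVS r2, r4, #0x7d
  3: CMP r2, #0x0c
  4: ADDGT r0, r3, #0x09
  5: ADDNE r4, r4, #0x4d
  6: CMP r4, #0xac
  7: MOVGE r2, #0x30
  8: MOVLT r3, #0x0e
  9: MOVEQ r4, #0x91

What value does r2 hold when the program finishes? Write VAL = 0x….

VAL = 0x30

[0] flags=0010 → (cmp)
[1] flags=0010 LT?F → skip
[2] flags=0010 VS?F → skip
[3] flags=0010 → (cmp)
[4] flags=0010 GT?T → r0=0xf5
[5] flags=0010 NE?T → r4=0x55
[6] flags=1001 → (cmp)
[7] flags=1001 GE?T → r2=0x30
[8] flags=1001 LT?F → skip
[9] flags=1001 EQ?F → skip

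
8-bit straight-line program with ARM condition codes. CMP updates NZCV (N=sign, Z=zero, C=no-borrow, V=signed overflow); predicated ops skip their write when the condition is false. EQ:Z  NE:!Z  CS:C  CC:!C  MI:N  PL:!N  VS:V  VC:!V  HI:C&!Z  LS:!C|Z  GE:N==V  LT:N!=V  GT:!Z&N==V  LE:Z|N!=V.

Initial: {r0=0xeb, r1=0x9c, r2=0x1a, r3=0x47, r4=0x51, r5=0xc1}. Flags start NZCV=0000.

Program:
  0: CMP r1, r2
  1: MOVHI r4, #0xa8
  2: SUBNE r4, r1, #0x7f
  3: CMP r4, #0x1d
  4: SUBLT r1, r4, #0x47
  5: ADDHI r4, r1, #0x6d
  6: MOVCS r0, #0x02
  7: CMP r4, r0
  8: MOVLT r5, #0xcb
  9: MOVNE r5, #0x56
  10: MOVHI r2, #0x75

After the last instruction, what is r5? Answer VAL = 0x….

VAL = 0x56

[0] flags=1010 → (cmp)
[1] flags=1010 HI?T → r4=0xa8
[2] flags=1010 NE?T → r4=0x1d
[3] flags=0110 → (cmp)
[4] flags=0110 LT?F → skip
[5] flags=0110 HI?F → skip
[6] flags=0110 CS?T → r0=0x02
[7] flags=0010 → (cmp)
[8] flags=0010 LT?F → skip
[9] flags=0010 NE?T → r5=0x56
[10] flags=0010 HI?T → r2=0x75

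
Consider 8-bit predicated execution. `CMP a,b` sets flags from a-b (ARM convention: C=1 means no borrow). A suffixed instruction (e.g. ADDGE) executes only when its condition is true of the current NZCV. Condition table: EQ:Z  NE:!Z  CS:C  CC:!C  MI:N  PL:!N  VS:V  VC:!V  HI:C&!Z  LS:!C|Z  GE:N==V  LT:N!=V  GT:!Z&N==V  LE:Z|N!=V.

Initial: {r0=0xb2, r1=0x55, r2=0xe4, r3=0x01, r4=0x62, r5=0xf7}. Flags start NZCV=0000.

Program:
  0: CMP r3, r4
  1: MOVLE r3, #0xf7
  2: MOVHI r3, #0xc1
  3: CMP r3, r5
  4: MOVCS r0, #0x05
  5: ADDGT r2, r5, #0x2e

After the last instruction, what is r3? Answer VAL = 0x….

VAL = 0xf7

0: ✓ CMP  NZCV=1000
1: ✓ MOVLE  r3←0xf7
2: · MOVHI
3: ✓ CMP  NZCV=0110
4: ✓ MOVCS  r0←0x05
5: · ADDGT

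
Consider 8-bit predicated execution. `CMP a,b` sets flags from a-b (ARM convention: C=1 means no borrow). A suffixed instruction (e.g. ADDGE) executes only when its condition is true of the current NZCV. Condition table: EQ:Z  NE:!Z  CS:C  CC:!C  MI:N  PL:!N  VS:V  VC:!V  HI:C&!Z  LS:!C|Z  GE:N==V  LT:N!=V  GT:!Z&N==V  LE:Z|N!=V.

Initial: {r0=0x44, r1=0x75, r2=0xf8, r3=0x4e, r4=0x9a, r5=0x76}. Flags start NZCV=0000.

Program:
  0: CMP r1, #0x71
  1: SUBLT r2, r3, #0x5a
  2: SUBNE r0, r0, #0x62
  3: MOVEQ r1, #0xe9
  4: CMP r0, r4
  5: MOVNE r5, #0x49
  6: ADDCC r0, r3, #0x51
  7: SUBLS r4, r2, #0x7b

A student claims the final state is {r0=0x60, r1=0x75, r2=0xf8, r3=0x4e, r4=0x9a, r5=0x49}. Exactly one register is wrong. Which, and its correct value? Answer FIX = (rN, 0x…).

FIX = (r0, 0xe2)

[0] flags=0010 → (cmp)
[1] flags=0010 LT?F → skip
[2] flags=0010 NE?T → r0=0xe2
[3] flags=0010 EQ?F → skip
[4] flags=0010 → (cmp)
[5] flags=0010 NE?T → r5=0x49
[6] flags=0010 CC?F → skip
[7] flags=0010 LS?F → skip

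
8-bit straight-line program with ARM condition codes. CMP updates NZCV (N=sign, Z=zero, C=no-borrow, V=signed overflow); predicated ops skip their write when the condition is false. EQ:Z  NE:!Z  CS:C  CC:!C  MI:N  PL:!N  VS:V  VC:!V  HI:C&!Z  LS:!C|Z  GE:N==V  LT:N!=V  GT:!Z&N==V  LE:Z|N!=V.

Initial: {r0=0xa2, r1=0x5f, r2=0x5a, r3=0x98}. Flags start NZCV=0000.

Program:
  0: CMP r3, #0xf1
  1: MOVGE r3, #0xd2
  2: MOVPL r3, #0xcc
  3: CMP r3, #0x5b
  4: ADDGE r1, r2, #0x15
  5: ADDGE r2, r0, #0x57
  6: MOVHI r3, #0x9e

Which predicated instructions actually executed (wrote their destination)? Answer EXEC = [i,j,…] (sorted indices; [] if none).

[0] flags=1000 → (cmp)
[1] flags=1000 GE?F → skip
[2] flags=1000 PL?F → skip
[3] flags=0011 → (cmp)
[4] flags=0011 GE?F → skip
[5] flags=0011 GE?F → skip
[6] flags=0011 HI?T → r3=0x9e

EXEC = [6]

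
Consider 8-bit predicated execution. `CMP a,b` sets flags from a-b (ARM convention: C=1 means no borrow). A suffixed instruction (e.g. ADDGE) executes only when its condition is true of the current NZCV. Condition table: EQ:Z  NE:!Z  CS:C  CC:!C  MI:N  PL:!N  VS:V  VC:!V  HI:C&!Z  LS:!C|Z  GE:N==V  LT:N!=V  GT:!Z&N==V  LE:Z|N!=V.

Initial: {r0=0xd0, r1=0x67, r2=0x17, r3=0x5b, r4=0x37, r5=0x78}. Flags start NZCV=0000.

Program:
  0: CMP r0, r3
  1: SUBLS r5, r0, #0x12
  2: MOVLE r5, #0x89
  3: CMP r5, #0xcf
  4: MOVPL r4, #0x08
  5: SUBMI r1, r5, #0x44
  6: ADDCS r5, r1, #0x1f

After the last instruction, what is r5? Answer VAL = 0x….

VAL = 0x89

[0] flags=0011 → (cmp)
[1] flags=0011 LS?F → skip
[2] flags=0011 LE?T → r5=0x89
[3] flags=1000 → (cmp)
[4] flags=1000 PL?F → skip
[5] flags=1000 MI?T → r1=0x45
[6] flags=1000 CS?F → skip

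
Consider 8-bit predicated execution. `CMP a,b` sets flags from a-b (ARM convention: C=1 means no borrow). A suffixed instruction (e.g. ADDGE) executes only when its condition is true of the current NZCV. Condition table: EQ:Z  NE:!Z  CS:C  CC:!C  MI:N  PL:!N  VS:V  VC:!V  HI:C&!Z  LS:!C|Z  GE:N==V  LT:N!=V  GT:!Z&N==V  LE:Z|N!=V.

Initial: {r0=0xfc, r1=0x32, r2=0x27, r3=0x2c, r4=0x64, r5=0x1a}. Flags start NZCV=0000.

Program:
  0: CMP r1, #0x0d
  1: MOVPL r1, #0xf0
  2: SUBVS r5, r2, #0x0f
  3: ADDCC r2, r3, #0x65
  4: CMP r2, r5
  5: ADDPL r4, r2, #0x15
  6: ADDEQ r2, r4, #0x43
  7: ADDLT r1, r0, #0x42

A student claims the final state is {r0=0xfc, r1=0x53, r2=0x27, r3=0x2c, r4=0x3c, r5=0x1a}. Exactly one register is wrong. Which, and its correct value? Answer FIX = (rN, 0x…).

FIX = (r1, 0xf0)

0: ✓ CMP  NZCV=0010
1: ✓ MOVPL  r1←0xf0
2: · SUBVS
3: · ADDCC
4: ✓ CMP  NZCV=0010
5: ✓ ADDPL  r4←0x3c
6: · ADDEQ
7: · ADDLT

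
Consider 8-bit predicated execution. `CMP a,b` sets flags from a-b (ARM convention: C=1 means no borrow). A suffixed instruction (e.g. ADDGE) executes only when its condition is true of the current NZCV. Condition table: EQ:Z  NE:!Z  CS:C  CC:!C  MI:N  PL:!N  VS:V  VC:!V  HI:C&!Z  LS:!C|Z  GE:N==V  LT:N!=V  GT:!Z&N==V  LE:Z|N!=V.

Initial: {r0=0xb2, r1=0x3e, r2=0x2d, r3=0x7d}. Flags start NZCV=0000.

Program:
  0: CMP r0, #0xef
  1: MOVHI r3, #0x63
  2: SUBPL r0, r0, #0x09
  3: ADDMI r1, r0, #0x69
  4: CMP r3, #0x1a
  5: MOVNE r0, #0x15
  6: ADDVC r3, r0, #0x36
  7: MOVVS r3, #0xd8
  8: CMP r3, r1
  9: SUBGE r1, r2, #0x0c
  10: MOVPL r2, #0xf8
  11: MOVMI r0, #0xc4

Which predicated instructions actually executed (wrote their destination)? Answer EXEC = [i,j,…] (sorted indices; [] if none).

EXEC = [3,5,6,9,10]

0: ✓ CMP  NZCV=1000
1: · MOVHI
2: · SUBPL
3: ✓ ADDMI  r1←0x1b
4: ✓ CMP  NZCV=0010
5: ✓ MOVNE  r0←0x15
6: ✓ ADDVC  r3←0x4b
7: · MOVVS
8: ✓ CMP  NZCV=0010
9: ✓ SUBGE  r1←0x21
10: ✓ MOVPL  r2←0xf8
11: · MOVMI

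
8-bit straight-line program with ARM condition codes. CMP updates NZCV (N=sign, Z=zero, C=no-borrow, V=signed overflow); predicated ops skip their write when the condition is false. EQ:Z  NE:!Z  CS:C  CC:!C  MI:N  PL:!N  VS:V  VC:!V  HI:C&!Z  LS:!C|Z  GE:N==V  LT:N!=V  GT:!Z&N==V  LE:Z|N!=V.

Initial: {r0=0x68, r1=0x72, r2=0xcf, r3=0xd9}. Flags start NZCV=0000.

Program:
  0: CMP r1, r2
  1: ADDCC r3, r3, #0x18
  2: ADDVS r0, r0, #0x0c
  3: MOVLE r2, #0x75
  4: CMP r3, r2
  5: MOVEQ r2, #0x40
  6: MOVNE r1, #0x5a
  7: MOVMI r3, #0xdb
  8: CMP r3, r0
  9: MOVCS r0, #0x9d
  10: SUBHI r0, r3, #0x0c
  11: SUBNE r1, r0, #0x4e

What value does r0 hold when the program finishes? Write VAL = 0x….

VAL = 0xe5

[0] flags=1001 → (cmp)
[1] flags=1001 CC?T → r3=0xf1
[2] flags=1001 VS?T → r0=0x74
[3] flags=1001 LE?F → skip
[4] flags=0010 → (cmp)
[5] flags=0010 EQ?F → skip
[6] flags=0010 NE?T → r1=0x5a
[7] flags=0010 MI?F → skip
[8] flags=0011 → (cmp)
[9] flags=0011 CS?T → r0=0x9d
[10] flags=0011 HI?T → r0=0xe5
[11] flags=0011 NE?T → r1=0x97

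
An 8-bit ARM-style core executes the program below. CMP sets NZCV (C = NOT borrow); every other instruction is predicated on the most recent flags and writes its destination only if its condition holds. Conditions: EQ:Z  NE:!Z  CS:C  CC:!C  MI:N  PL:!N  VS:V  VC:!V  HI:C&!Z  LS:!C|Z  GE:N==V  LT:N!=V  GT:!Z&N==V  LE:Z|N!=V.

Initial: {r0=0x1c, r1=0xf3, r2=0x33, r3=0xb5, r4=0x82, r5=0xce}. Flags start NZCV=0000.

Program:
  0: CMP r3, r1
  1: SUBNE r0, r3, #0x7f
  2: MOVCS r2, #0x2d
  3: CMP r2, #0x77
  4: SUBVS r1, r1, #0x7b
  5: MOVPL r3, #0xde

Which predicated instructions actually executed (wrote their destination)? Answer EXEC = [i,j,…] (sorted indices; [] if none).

[0] flags=1000 → (cmp)
[1] flags=1000 NE?T → r0=0x36
[2] flags=1000 CS?F → skip
[3] flags=1000 → (cmp)
[4] flags=1000 VS?F → skip
[5] flags=1000 PL?F → skip

EXEC = [1]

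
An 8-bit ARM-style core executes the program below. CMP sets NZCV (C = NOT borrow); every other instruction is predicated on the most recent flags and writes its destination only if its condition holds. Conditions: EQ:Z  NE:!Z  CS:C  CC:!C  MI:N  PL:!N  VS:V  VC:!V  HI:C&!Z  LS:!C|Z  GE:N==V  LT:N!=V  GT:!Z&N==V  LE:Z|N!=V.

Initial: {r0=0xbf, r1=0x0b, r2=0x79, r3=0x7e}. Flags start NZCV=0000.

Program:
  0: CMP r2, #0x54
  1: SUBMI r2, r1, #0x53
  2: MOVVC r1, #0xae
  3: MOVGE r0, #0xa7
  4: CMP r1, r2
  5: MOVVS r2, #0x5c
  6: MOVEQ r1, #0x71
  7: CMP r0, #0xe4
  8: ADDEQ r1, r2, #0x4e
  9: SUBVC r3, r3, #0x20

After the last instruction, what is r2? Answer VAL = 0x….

0: ✓ CMP  NZCV=0010
1: · SUBMI
2: ✓ MOVVC  r1←0xae
3: ✓ MOVGE  r0←0xa7
4: ✓ CMP  NZCV=0011
5: ✓ MOVVS  r2←0x5c
6: · MOVEQ
7: ✓ CMP  NZCV=1000
8: · ADDEQ
9: ✓ SUBVC  r3←0x5e

VAL = 0x5c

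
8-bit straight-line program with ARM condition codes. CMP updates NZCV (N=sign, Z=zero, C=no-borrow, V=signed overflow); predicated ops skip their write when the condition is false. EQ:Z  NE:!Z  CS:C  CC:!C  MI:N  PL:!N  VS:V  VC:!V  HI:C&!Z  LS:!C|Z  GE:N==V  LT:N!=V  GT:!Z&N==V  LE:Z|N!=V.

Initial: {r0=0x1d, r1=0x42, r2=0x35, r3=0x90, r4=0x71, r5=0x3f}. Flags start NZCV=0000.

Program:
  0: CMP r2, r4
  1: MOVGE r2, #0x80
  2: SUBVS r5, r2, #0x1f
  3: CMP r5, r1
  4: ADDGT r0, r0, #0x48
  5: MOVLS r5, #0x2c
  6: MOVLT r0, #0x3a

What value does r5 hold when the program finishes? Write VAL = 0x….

VAL = 0x2c

[0] flags=1000 → (cmp)
[1] flags=1000 GE?F → skip
[2] flags=1000 VS?F → skip
[3] flags=1000 → (cmp)
[4] flags=1000 GT?F → skip
[5] flags=1000 LS?T → r5=0x2c
[6] flags=1000 LT?T → r0=0x3a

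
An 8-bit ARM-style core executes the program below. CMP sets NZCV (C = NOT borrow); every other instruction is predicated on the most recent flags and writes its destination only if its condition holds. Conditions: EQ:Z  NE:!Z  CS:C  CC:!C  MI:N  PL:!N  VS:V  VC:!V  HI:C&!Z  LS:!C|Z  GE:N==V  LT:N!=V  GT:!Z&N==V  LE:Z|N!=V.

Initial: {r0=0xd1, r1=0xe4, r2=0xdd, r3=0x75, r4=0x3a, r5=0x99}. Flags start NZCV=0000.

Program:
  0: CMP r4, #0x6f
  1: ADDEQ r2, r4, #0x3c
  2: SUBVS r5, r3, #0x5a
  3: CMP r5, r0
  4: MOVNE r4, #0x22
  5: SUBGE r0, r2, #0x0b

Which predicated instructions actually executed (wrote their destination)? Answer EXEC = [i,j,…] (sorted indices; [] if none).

0: ✓ CMP  NZCV=1000
1: · ADDEQ
2: · SUBVS
3: ✓ CMP  NZCV=1000
4: ✓ MOVNE  r4←0x22
5: · SUBGE

EXEC = [4]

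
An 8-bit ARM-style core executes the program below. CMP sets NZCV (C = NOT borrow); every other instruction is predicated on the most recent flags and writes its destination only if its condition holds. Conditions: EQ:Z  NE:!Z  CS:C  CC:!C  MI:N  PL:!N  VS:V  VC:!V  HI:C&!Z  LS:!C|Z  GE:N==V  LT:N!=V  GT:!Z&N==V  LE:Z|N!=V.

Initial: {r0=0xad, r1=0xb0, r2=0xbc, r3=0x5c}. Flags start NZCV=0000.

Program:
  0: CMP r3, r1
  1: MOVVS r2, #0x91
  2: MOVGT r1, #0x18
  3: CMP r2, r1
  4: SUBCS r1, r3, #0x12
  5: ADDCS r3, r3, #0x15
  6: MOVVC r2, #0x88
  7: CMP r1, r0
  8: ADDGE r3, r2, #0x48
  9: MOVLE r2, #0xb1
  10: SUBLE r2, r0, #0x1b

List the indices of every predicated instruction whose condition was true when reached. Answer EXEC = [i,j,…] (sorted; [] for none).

EXEC = [1,2,4,5,8]

[0] flags=1001 → (cmp)
[1] flags=1001 VS?T → r2=0x91
[2] flags=1001 GT?T → r1=0x18
[3] flags=0011 → (cmp)
[4] flags=0011 CS?T → r1=0x4a
[5] flags=0011 CS?T → r3=0x71
[6] flags=0011 VC?F → skip
[7] flags=1001 → (cmp)
[8] flags=1001 GE?T → r3=0xd9
[9] flags=1001 LE?F → skip
[10] flags=1001 LE?F → skip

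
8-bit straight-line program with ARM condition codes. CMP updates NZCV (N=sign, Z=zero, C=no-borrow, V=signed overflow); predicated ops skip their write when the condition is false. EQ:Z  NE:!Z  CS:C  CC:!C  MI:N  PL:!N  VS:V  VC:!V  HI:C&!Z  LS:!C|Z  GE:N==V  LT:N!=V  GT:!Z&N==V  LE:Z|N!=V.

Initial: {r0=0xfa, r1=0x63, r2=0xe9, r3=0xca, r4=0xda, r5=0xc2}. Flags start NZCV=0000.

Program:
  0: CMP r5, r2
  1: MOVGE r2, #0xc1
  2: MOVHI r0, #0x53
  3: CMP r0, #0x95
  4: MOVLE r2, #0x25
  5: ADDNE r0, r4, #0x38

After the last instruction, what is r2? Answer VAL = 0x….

[0] flags=1000 → (cmp)
[1] flags=1000 GE?F → skip
[2] flags=1000 HI?F → skip
[3] flags=0010 → (cmp)
[4] flags=0010 LE?F → skip
[5] flags=0010 NE?T → r0=0x12

VAL = 0xe9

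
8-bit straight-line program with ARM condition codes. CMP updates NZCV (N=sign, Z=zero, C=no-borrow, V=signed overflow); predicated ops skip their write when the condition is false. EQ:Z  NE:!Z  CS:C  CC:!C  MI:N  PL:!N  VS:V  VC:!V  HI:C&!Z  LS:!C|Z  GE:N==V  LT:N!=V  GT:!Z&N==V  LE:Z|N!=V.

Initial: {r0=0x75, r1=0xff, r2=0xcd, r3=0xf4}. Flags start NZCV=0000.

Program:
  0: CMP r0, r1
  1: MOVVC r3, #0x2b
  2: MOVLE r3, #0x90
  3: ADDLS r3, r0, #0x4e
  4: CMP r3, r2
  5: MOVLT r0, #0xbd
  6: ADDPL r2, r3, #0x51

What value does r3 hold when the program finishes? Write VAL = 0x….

VAL = 0xc3

0: ✓ CMP  NZCV=0000
1: ✓ MOVVC  r3←0x2b
2: · MOVLE
3: ✓ ADDLS  r3←0xc3
4: ✓ CMP  NZCV=1000
5: ✓ MOVLT  r0←0xbd
6: · ADDPL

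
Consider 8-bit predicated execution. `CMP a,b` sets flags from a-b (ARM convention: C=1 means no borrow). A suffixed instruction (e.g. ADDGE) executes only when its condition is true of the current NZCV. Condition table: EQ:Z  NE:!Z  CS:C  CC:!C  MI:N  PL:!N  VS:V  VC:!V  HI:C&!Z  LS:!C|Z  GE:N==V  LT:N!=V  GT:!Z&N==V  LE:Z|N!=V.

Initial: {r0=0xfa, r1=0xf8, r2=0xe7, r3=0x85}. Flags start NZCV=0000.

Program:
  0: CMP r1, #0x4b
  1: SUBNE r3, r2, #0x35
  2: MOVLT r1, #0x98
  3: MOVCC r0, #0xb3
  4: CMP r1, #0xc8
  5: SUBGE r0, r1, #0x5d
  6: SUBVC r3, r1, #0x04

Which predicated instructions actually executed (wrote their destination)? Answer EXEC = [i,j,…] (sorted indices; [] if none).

EXEC = [1,2,6]

[0] flags=1010 → (cmp)
[1] flags=1010 NE?T → r3=0xb2
[2] flags=1010 LT?T → r1=0x98
[3] flags=1010 CC?F → skip
[4] flags=1000 → (cmp)
[5] flags=1000 GE?F → skip
[6] flags=1000 VC?T → r3=0x94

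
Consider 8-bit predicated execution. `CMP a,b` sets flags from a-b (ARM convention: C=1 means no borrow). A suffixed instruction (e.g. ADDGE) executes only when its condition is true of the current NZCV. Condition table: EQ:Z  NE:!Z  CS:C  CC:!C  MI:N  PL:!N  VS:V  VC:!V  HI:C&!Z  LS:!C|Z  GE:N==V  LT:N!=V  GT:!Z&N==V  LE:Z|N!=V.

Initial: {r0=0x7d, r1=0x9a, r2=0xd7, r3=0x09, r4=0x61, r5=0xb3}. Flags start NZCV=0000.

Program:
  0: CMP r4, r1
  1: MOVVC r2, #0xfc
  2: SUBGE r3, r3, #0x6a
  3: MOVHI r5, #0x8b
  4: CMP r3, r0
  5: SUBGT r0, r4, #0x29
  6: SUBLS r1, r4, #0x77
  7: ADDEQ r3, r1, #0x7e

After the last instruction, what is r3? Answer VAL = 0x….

0: ✓ CMP  NZCV=1001
1: · MOVVC
2: ✓ SUBGE  r3←0x9f
3: · MOVHI
4: ✓ CMP  NZCV=0011
5: · SUBGT
6: · SUBLS
7: · ADDEQ

VAL = 0x9f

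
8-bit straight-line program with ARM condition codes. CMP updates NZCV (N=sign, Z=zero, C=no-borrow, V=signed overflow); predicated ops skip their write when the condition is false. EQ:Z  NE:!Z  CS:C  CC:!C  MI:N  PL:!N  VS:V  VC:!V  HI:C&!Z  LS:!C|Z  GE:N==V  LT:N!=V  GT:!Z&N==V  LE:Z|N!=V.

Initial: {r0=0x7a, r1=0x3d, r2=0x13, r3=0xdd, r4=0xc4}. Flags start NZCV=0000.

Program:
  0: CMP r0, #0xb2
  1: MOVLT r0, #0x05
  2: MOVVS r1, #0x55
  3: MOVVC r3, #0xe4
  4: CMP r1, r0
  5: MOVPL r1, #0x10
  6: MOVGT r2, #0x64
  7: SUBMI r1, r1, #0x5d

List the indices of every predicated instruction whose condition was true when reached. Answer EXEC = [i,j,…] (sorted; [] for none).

EXEC = [2,7]

[0] flags=1001 → (cmp)
[1] flags=1001 LT?F → skip
[2] flags=1001 VS?T → r1=0x55
[3] flags=1001 VC?F → skip
[4] flags=1000 → (cmp)
[5] flags=1000 PL?F → skip
[6] flags=1000 GT?F → skip
[7] flags=1000 MI?T → r1=0xf8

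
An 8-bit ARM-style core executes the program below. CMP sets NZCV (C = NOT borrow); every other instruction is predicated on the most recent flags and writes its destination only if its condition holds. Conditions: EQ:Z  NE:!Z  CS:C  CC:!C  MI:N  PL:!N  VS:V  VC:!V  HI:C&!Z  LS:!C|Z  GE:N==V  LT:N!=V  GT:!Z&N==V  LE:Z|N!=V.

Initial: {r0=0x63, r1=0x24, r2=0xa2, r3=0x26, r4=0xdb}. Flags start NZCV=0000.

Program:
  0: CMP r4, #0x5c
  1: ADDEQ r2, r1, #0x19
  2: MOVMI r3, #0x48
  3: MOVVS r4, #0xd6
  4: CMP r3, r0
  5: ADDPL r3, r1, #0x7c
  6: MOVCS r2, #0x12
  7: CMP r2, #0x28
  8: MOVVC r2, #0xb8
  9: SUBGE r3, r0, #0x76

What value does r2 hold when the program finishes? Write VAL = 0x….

VAL = 0xa2

0: ✓ CMP  NZCV=0011
1: · ADDEQ
2: · MOVMI
3: ✓ MOVVS  r4←0xd6
4: ✓ CMP  NZCV=1000
5: · ADDPL
6: · MOVCS
7: ✓ CMP  NZCV=0011
8: · MOVVC
9: · SUBGE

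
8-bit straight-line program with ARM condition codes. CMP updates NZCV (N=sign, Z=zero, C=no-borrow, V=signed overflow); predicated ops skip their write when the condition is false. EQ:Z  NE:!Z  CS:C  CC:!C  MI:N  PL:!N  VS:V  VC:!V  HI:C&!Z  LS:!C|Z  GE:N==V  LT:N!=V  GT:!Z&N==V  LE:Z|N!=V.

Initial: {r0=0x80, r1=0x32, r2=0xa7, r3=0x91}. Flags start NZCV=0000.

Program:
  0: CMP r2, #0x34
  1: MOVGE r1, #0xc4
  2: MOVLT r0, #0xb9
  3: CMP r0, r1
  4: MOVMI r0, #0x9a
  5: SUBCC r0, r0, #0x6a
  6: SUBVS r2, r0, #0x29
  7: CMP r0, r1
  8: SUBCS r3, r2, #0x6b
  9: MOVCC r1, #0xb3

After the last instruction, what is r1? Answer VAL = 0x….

VAL = 0x32

0: ✓ CMP  NZCV=0011
1: · MOVGE
2: ✓ MOVLT  r0←0xb9
3: ✓ CMP  NZCV=1010
4: ✓ MOVMI  r0←0x9a
5: · SUBCC
6: · SUBVS
7: ✓ CMP  NZCV=0011
8: ✓ SUBCS  r3←0x3c
9: · MOVCC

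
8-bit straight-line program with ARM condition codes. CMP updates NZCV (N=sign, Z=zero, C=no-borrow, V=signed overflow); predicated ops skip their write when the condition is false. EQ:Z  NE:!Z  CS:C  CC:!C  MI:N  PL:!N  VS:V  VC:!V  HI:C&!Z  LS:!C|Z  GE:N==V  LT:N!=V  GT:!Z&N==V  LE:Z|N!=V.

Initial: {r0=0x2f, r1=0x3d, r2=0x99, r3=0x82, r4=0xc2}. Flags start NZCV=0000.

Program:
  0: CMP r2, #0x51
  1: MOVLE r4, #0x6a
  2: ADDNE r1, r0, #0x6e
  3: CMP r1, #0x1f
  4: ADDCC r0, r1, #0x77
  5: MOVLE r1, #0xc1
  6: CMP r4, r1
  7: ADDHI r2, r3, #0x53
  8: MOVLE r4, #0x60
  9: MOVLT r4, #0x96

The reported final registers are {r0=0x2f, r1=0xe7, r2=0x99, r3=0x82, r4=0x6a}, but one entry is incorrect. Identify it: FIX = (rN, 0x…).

FIX = (r1, 0xc1)

0: ✓ CMP  NZCV=0011
1: ✓ MOVLE  r4←0x6a
2: ✓ ADDNE  r1←0x9d
3: ✓ CMP  NZCV=0011
4: · ADDCC
5: ✓ MOVLE  r1←0xc1
6: ✓ CMP  NZCV=1001
7: · ADDHI
8: · MOVLE
9: · MOVLT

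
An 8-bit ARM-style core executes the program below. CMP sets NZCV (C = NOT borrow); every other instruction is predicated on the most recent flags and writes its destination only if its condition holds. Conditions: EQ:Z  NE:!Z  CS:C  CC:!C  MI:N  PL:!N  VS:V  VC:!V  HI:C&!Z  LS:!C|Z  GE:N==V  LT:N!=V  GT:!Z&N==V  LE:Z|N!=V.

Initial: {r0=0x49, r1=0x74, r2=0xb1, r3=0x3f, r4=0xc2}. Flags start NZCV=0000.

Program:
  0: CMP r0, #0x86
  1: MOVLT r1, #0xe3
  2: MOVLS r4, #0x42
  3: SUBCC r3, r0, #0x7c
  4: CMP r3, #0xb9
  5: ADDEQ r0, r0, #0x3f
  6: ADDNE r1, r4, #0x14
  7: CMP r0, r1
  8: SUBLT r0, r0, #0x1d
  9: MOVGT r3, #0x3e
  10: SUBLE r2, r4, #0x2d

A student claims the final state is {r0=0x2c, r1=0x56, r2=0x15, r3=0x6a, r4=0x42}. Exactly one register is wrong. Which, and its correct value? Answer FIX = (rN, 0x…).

[0] flags=1001 → (cmp)
[1] flags=1001 LT?F → skip
[2] flags=1001 LS?T → r4=0x42
[3] flags=1001 CC?T → r3=0xcd
[4] flags=0010 → (cmp)
[5] flags=0010 EQ?F → skip
[6] flags=0010 NE?T → r1=0x56
[7] flags=1000 → (cmp)
[8] flags=1000 LT?T → r0=0x2c
[9] flags=1000 GT?F → skip
[10] flags=1000 LE?T → r2=0x15

FIX = (r3, 0xcd)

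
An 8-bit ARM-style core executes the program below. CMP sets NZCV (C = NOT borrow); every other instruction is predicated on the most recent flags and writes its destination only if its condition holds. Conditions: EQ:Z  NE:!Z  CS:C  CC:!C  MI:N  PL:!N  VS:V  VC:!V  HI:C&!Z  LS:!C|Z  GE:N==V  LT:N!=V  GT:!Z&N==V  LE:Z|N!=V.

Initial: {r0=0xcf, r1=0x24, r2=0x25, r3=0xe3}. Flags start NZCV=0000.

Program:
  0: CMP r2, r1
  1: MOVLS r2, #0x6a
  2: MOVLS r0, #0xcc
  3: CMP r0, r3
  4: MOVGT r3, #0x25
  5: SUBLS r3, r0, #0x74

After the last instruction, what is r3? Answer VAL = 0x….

VAL = 0x5b

0: ✓ CMP  NZCV=0010
1: · MOVLS
2: · MOVLS
3: ✓ CMP  NZCV=1000
4: · MOVGT
5: ✓ SUBLS  r3←0x5b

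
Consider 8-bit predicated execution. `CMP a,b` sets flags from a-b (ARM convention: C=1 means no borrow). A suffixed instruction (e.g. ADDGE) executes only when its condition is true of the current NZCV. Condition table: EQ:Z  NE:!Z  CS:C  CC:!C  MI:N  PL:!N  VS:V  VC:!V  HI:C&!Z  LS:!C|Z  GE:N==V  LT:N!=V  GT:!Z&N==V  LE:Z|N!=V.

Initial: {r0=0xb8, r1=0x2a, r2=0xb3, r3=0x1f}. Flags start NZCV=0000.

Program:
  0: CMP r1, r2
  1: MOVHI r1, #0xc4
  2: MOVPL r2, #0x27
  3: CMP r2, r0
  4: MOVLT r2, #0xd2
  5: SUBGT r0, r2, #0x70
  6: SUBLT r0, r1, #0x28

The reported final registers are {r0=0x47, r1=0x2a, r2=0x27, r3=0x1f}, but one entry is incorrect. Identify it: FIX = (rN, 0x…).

0: ✓ CMP  NZCV=0000
1: · MOVHI
2: ✓ MOVPL  r2←0x27
3: ✓ CMP  NZCV=0000
4: · MOVLT
5: ✓ SUBGT  r0←0xb7
6: · SUBLT

FIX = (r0, 0xb7)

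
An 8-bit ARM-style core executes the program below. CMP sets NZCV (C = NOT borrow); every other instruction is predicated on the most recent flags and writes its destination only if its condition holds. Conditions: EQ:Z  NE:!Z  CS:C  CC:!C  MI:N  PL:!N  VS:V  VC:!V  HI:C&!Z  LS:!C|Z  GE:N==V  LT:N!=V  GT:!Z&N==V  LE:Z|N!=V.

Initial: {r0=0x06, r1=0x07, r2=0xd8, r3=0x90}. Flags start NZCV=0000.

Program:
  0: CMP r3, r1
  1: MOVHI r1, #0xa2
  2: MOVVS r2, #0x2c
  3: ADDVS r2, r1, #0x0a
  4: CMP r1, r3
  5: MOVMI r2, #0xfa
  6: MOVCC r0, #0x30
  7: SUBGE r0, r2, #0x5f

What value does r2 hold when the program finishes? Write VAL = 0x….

VAL = 0xd8

[0] flags=1010 → (cmp)
[1] flags=1010 HI?T → r1=0xa2
[2] flags=1010 VS?F → skip
[3] flags=1010 VS?F → skip
[4] flags=0010 → (cmp)
[5] flags=0010 MI?F → skip
[6] flags=0010 CC?F → skip
[7] flags=0010 GE?T → r0=0x79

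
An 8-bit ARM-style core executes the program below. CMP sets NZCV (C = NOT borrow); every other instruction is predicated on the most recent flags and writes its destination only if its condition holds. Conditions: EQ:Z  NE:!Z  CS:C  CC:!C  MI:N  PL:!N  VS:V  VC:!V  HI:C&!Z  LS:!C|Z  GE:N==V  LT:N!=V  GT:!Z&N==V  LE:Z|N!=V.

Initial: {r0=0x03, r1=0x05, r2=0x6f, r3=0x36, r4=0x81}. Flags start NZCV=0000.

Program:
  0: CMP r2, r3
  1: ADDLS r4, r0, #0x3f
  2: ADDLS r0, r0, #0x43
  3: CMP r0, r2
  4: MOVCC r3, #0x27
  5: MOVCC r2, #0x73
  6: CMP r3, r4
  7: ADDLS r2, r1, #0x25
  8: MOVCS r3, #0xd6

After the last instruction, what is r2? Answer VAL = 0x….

VAL = 0x2a

0: ✓ CMP  NZCV=0010
1: · ADDLS
2: · ADDLS
3: ✓ CMP  NZCV=1000
4: ✓ MOVCC  r3←0x27
5: ✓ MOVCC  r2←0x73
6: ✓ CMP  NZCV=1001
7: ✓ ADDLS  r2←0x2a
8: · MOVCS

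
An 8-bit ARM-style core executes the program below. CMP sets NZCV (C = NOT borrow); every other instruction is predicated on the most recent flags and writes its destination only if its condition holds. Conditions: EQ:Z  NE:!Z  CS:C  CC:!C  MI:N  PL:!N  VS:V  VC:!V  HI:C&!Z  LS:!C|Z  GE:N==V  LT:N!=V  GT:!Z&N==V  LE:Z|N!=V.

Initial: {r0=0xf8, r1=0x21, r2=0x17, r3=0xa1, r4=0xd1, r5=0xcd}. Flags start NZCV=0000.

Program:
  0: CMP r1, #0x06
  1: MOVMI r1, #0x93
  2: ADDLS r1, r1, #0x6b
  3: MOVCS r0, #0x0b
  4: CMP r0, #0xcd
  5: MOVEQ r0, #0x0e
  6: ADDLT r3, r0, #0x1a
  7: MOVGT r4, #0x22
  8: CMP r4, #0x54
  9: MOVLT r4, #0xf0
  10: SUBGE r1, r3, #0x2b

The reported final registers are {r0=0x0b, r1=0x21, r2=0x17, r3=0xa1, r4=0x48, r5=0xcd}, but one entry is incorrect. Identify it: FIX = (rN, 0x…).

FIX = (r4, 0xf0)

[0] flags=0010 → (cmp)
[1] flags=0010 MI?F → skip
[2] flags=0010 LS?F → skip
[3] flags=0010 CS?T → r0=0x0b
[4] flags=0000 → (cmp)
[5] flags=0000 EQ?F → skip
[6] flags=0000 LT?F → skip
[7] flags=0000 GT?T → r4=0x22
[8] flags=1000 → (cmp)
[9] flags=1000 LT?T → r4=0xf0
[10] flags=1000 GE?F → skip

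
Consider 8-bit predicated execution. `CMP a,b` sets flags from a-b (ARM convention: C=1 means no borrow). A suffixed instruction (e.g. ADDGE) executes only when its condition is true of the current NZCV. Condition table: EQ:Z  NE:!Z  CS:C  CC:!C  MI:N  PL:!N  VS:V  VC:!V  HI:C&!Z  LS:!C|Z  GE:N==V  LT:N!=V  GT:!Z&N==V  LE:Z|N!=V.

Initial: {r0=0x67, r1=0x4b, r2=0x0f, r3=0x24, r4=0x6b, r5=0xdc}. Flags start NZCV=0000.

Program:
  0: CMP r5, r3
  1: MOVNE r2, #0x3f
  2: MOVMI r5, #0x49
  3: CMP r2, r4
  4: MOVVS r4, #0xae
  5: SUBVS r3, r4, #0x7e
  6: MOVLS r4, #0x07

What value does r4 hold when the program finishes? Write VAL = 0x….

[0] flags=1010 → (cmp)
[1] flags=1010 NE?T → r2=0x3f
[2] flags=1010 MI?T → r5=0x49
[3] flags=1000 → (cmp)
[4] flags=1000 VS?F → skip
[5] flags=1000 VS?F → skip
[6] flags=1000 LS?T → r4=0x07

VAL = 0x07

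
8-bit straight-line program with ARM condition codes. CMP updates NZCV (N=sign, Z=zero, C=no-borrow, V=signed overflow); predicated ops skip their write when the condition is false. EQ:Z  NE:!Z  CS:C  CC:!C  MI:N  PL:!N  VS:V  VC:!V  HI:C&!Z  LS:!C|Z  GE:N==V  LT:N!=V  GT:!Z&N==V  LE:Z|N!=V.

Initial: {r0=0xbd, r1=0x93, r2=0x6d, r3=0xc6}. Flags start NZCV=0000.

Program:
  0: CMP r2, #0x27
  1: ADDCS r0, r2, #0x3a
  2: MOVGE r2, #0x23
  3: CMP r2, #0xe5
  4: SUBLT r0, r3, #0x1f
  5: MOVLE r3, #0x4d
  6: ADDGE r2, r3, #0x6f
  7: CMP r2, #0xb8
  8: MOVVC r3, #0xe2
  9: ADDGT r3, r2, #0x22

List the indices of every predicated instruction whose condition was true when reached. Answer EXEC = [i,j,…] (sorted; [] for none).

0: ✓ CMP  NZCV=0010
1: ✓ ADDCS  r0←0xa7
2: ✓ MOVGE  r2←0x23
3: ✓ CMP  NZCV=0000
4: · SUBLT
5: · MOVLE
6: ✓ ADDGE  r2←0x35
7: ✓ CMP  NZCV=0000
8: ✓ MOVVC  r3←0xe2
9: ✓ ADDGT  r3←0x57

EXEC = [1,2,6,8,9]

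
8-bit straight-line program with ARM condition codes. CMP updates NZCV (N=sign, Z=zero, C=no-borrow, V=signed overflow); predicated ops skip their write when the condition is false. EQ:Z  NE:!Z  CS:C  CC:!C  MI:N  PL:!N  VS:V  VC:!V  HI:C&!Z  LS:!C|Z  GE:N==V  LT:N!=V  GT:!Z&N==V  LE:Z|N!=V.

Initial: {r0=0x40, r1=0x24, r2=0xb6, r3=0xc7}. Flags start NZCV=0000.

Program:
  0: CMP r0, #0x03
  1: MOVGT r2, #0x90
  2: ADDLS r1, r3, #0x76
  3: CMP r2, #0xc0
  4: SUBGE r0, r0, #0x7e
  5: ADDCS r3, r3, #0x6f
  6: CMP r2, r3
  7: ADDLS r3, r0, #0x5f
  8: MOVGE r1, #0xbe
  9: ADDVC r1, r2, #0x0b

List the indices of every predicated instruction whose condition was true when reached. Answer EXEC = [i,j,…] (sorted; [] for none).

[0] flags=0010 → (cmp)
[1] flags=0010 GT?T → r2=0x90
[2] flags=0010 LS?F → skip
[3] flags=1000 → (cmp)
[4] flags=1000 GE?F → skip
[5] flags=1000 CS?F → skip
[6] flags=1000 → (cmp)
[7] flags=1000 LS?T → r3=0x9f
[8] flags=1000 GE?F → skip
[9] flags=1000 VC?T → r1=0x9b

EXEC = [1,7,9]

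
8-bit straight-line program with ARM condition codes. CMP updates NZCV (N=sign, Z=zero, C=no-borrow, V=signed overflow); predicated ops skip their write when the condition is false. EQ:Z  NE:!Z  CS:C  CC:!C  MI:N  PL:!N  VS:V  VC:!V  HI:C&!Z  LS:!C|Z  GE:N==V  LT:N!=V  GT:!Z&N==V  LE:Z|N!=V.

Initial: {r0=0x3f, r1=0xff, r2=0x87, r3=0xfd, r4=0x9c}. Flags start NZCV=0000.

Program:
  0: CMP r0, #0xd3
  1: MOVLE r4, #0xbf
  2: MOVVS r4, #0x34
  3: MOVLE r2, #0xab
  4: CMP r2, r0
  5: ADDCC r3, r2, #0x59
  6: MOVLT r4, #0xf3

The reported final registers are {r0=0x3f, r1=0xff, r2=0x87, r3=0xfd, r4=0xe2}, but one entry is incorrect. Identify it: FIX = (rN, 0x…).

FIX = (r4, 0xf3)

[0] flags=0000 → (cmp)
[1] flags=0000 LE?F → skip
[2] flags=0000 VS?F → skip
[3] flags=0000 LE?F → skip
[4] flags=0011 → (cmp)
[5] flags=0011 CC?F → skip
[6] flags=0011 LT?T → r4=0xf3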